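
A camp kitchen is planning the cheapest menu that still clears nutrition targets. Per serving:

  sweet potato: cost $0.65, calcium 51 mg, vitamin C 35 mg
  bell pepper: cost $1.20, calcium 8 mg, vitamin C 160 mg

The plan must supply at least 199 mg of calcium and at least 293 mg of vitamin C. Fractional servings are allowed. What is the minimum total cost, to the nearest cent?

$3.65

Minimising a linear cost over {calcium ≥ 199, vitamin C ≥ 293, servings ≥ 0} — the optimum is at a vertex, using one or two foods.
sweet potato only: max(199/51, 293/35) = 8.371 servings → $5.44.
bell pepper only: max(199/8, 293/160) = 24.88 servings → $29.85.
sweet potato + bell pepper with both tight: 3.743 servings and 1.012 servings → $3.65.
So the least-cost plan costs $3.65.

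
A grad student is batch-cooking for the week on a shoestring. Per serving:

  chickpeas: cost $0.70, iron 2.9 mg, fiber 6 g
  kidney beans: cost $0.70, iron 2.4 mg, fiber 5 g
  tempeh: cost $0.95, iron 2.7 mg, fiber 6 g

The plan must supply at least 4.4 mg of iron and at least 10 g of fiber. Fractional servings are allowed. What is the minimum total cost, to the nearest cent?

$1.17

With two linear requirements the optimum uses one or two foods; enumerate the corners.
chickpeas only: max(4.4/2.9, 10/6) = 1.667 servings → $1.17.
kidney beans only: max(4.4/2.4, 10/5) = 2 servings → $1.40.
tempeh only: max(4.4/2.7, 10/6) = 1.667 servings → $1.58.
chickpeas + kidney beans: the both-tight solution has a negative serving — not a feasible corner.
chickpeas + tempeh with both targets exact would need a negative amount; discard.
kidney beans + tempeh with both targets exact would need a negative amount; discard.
The minimum over all feasible corners is $1.17.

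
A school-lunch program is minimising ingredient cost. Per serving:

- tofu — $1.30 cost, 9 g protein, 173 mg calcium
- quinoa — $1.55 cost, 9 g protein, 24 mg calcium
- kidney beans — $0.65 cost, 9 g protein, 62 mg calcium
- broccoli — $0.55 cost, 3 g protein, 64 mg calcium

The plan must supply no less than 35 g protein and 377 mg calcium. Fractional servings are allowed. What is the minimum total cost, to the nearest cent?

$3.32

The cheapest plan sits at a corner of the feasible region — with two constraints it uses at most two foods.
tofu only: max(35/9, 377/173) = 3.889 servings → $5.06.
quinoa only: max(35/9, 377/24) = 15.71 servings → $24.35.
kidney beans only: max(35/9, 377/62) = 6.081 servings → $3.95.
broccoli only: max(35/3, 377/64) = 11.67 servings → $6.42.
tofu + quinoa with both tight: 1.904 servings and 1.985 servings → $5.55.
tofu + kidney beans with both tight: 1.224 servings and 2.665 servings → $3.32.
tofu + broccoli: intersection lies outside the first quadrant.
quinoa + kidney beans: the both-tight solution has a negative serving — not a feasible corner.
quinoa + broccoli with both tight: 2.2 servings and 5.065 servings → $6.20.
kidney beans + broccoli with both tight: 2.844 servings and 3.136 servings → $3.57.
So the least-cost plan costs $3.32.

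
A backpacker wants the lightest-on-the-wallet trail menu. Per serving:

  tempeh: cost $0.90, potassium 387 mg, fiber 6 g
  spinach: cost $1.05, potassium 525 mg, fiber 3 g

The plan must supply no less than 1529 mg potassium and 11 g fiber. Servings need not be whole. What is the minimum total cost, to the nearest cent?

$3.13

The cheapest plan sits at a corner of the feasible region — with two constraints it uses at most two foods.
tempeh only: max(1529/387, 11/6) = 3.951 servings → $3.56.
spinach only: max(1529/525, 11/3) = 3.667 servings → $3.85.
tempeh + spinach with both tight: 0.5973 servings and 2.472 servings → $3.13.
The minimum over all feasible corners is $3.13.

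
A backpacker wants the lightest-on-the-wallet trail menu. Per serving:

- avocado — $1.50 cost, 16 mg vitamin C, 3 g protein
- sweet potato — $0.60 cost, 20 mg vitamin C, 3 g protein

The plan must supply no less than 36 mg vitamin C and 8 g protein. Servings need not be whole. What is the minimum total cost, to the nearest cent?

The cheapest plan sits at a corner of the feasible region — with two constraints it uses at most two foods.
avocado only: max(36/16, 8/3) = 2.667 servings → $4.00.
sweet potato only: max(36/20, 8/3) = 2.667 servings → $1.60.
avocado + sweet potato with both targets exact would need a negative amount; discard.
Cheapest feasible corner: $1.60.

$1.60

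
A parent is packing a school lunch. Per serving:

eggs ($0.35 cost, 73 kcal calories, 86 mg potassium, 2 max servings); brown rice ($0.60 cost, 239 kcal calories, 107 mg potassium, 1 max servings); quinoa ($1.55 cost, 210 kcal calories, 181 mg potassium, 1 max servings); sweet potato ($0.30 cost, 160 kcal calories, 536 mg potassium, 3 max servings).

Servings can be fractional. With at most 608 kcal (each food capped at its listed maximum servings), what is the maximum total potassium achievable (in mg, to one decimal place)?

Potassium per kcal: sweet potato 3.35, eggs 1.178, quinoa 0.8619, brown rice 0.4477.
Take 3 servings of sweet potato: uses 480 kcal, +1608.0 mg potassium (running total 1608.0 mg).
Take 1.753 servings of eggs: uses 128 kcal, +150.8 mg potassium (running total 1758.8 mg).
Filling greedily by potassium-per-kcal is optimal for one linear limit, giving 1758.8 mg.

1758.8 mg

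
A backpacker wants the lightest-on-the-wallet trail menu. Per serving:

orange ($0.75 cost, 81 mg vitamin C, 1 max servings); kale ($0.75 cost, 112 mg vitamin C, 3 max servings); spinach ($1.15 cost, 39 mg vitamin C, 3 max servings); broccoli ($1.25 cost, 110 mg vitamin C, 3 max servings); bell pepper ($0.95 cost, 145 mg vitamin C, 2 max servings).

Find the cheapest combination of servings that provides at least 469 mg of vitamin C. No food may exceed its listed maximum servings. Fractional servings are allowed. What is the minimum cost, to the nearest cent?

$3.10

Cost per mg of vitamin C: bell pepper $0.0066, kale $0.0067, orange $0.0093, broccoli $0.0114, spinach $0.0295.
Take 2 servings of bell pepper: +290.0 mg vitamin C for $1.90 (total $1.90, still need 179.0 mg).
Take 1.598 servings of kale: +179.0 mg vitamin C for $1.20 (total $3.10, still need 0.0 mg).
Filling from the cheapest source first is optimal under one linear minimum: $3.10.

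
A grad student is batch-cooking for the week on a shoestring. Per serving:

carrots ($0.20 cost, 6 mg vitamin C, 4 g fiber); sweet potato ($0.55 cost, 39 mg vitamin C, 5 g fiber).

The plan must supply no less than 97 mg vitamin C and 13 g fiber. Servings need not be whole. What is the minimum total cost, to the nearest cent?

An LP optimum is at a vertex; with two nutrient constraints at most two foods are used. Check each candidate.
carrots only: max(97/6, 13/4) = 16.17 servings → $3.23.
sweet potato only: max(97/39, 13/5) = 2.6 servings → $1.43.
carrots + sweet potato with both tight: 0.1746 servings and 2.46 servings → $1.39.
Cheapest feasible corner: $1.39.

$1.39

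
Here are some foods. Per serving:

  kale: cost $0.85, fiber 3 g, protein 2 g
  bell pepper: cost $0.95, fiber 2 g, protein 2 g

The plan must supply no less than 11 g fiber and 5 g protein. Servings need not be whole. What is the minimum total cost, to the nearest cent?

Two binding constraints pin down two serving amounts, so the optimal mix uses at most two foods. The candidates are each food alone (scaled to the tighter of fiber/protein) and each pair with both constraints tight.
kale only: max(11/3, 5/2) = 3.667 servings → $3.12.
bell pepper only: max(11/2, 5/2) = 5.5 servings → $5.22.
kale + bell pepper: intersection lies outside the first quadrant.
So the least-cost plan costs $3.12.

$3.12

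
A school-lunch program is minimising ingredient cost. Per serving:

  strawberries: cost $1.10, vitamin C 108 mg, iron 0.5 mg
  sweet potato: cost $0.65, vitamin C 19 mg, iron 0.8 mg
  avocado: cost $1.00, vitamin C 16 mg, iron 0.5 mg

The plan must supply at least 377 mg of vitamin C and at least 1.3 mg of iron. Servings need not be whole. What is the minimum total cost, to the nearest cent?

This is a tiny linear program; its minimum lies at a vertex of the feasible set. List the vertices and price them.
strawberries only: max(377/108, 1.3/0.5) = 3.491 servings → $3.84.
sweet potato only: max(377/19, 1.3/0.8) = 19.84 servings → $12.90.
avocado only: max(377/16, 1.3/0.5) = 23.56 servings → $23.56.
strawberries + sweet potato with both targets exact would need a negative amount; discard.
strawberries + avocado: intersection lies outside the first quadrant.
sweet potato + avocado: the both-tight solution has a negative serving — not a feasible corner.
So the least-cost plan costs $3.84.

$3.84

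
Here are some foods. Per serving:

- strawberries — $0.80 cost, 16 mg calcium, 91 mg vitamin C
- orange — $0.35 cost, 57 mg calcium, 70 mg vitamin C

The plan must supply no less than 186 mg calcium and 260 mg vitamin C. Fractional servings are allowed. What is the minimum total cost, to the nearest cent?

$1.30

A basic optimal solution has at most two foods positive. Try each food alone and each pair with both targets met exactly.
strawberries only: max(186/16, 260/91) = 11.62 servings → $9.30.
orange only: max(186/57, 260/70) = 3.714 servings → $1.30.
strawberries + orange with both tight: 0.4426 servings and 3.139 servings → $1.45.
Cheapest feasible corner: $1.30.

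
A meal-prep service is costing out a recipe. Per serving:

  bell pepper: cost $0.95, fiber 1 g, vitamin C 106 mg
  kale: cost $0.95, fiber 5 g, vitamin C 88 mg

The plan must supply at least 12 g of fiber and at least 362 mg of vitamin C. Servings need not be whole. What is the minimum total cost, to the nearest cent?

This is a tiny linear program; its minimum lies at a vertex of the feasible set. List the vertices and price them.
bell pepper only: max(12/1, 362/106) = 12 servings → $11.40.
kale only: max(12/5, 362/88) = 4.114 servings → $3.91.
bell pepper + kale with both tight: 1.706 servings and 2.059 servings → $3.58.
Cheapest feasible corner: $3.58.

$3.58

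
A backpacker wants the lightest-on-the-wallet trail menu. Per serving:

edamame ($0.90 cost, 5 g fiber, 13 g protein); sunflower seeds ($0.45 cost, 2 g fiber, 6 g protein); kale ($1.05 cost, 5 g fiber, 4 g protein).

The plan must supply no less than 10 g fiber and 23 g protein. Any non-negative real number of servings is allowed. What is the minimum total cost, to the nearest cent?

Compare the cost at each extreme point of the feasible region.
edamame only: max(10/5, 23/13) = 2 servings → $1.80.
sunflower seeds only: max(10/2, 23/6) = 5 servings → $2.25.
kale only: max(10/5, 23/4) = 5.75 servings → $6.04.
edamame + sunflower seeds: the both-tight solution has a negative serving — not a feasible corner.
edamame + kale with both tight: 1.667 servings and 0.3333 servings → $1.85.
sunflower seeds + kale with both tight: 3.409 servings and 0.6364 servings → $2.20.
So the least-cost plan costs $1.80.

$1.80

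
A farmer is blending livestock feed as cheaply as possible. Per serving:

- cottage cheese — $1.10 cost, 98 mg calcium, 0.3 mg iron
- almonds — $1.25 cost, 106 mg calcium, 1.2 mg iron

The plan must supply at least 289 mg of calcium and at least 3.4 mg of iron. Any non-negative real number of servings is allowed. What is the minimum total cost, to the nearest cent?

$3.54

The cheapest plan sits at a corner of the feasible region — with two constraints it uses at most two foods.
cottage cheese only: max(289/98, 3.4/0.3) = 11.33 servings → $12.47.
almonds only: max(289/106, 3.4/1.2) = 2.833 servings → $3.54.
cottage cheese + almonds with both targets exact would need a negative amount; discard.
So the least-cost plan costs $3.54.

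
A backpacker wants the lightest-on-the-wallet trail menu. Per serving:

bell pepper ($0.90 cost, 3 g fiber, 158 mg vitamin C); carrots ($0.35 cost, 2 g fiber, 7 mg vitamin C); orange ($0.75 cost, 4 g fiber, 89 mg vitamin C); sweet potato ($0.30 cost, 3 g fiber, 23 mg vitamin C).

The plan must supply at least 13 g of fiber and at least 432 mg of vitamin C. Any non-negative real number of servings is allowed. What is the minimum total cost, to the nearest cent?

$2.78

bell pepper only: max(13/3, 432/158) = 4.333 servings → $3.90.
carrots only: max(13/2, 432/7) = 61.71 servings → $21.60.
orange only: max(13/4, 432/89) = 4.854 servings → $3.64.
sweet potato only: max(13/3, 432/23) = 18.78 servings → $5.63.
bell pepper + carrots with both tight: 2.62 servings and 2.569 servings → $3.26.
bell pepper + orange with both tight: 1.564 servings and 2.077 servings → $2.97.
bell pepper + sweet potato with both tight: 2.462 servings and 1.872 servings → $2.78.
carrots + orange: the both-tight solution has a negative serving — not a feasible corner.
carrots + sweet potato: intersection lies outside the first quadrant.
orange + sweet potato: the both-tight solution has a negative serving — not a feasible corner.
The minimum over all feasible corners is $2.78.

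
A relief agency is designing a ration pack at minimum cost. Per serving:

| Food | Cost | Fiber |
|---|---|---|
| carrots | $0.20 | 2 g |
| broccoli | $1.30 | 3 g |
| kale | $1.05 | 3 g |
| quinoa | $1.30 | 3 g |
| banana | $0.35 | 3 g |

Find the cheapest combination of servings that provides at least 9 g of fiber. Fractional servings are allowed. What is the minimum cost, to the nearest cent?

$0.90

Cost per g of fiber: carrots $0.1000, banana $0.1167, kale $0.3500, broccoli $0.4333, quinoa $0.4333.
With no serving limits, use only carrots: 9 g / 2 g = 4.5 servings × $0.20 = $0.90.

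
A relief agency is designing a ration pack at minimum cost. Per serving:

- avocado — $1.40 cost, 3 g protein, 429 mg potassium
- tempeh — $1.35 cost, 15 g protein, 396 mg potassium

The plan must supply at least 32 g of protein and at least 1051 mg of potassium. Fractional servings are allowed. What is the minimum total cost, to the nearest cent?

$3.55

Two binding constraints pin down two serving amounts, so the optimal mix uses at most two foods. The candidates are each food alone (scaled to the tighter of protein/potassium) and each pair with both constraints tight.
avocado only: max(32/3, 1051/429) = 10.67 servings → $14.93.
tempeh only: max(32/15, 1051/396) = 2.654 servings → $3.58.
avocado + tempeh with both tight: 0.5895 servings and 2.015 servings → $3.55.
Cheapest feasible corner: $3.55.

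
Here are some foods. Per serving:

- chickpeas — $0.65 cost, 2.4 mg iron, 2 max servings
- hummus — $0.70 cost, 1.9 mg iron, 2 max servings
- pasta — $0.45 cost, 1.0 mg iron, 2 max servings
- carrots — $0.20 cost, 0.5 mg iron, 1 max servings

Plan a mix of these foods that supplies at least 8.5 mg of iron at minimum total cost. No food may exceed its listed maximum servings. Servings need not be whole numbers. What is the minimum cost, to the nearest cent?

$2.66

Cost per mg of iron: chickpeas $0.2708, hummus $0.3684, carrots $0.4000, pasta $0.4500.
Take 2 servings of chickpeas: +4.8 mg iron for $1.30 (total $1.30, still need 3.7 mg).
Take 1.947 servings of hummus: +3.7 mg iron for $1.36 (total $2.66, still need 0.0 mg).
Greedy by cheapest-per-mg is optimal for a single linear constraint, so the minimum cost is $2.66.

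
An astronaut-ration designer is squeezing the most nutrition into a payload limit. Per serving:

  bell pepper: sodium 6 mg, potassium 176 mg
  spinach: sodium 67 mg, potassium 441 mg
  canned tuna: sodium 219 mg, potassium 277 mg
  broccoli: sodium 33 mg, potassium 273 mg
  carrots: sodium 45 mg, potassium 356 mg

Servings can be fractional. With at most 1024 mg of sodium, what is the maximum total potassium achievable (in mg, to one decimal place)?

Potassium per mg sodium: bell pepper 29.33, broccoli 8.273, carrots 7.911, spinach 6.582, canned tuna 1.265.
With no serving limits, spend the whole sodium allowance on bell pepper: 1024 mg / 6 mg × 176 mg = 30037.3 mg.

30037.3 mg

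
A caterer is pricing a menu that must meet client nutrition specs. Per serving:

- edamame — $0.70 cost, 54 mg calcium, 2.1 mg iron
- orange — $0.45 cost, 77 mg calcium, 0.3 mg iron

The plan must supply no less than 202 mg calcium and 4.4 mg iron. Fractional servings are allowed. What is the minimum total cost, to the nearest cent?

Two binding constraints pin down two serving amounts, so the optimal mix uses at most two foods. The candidates are each food alone (scaled to the tighter of calcium/iron) and each pair with both constraints tight.
edamame only: max(202/54, 4.4/2.1) = 3.741 servings → $2.62.
orange only: max(202/77, 4.4/0.3) = 14.67 servings → $6.60.
edamame + orange with both tight: 1.912 servings and 1.282 servings → $1.92.
Cheapest feasible corner: $1.92.

$1.92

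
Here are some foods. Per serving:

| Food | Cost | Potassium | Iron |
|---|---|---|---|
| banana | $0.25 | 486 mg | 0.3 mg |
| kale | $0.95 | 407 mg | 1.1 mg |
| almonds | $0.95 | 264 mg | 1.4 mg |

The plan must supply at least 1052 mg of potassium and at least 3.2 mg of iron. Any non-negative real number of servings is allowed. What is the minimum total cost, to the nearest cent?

$2.22

Minimising a linear cost over {potassium ≥ 1052, iron ≥ 3.2, servings ≥ 0} — the optimum is at a vertex, using one or two foods.
banana only: max(1052/486, 3.2/0.3) = 10.67 servings → $2.67.
kale only: max(1052/407, 3.2/1.1) = 2.909 servings → $2.76.
almonds only: max(1052/264, 3.2/1.4) = 3.985 servings → $3.79.
banana + kale: the both-tight solution has a negative serving — not a feasible corner.
banana + almonds with both tight: 1.045 servings and 2.062 servings → $2.22.
kale + almonds with both tight: 2.248 servings and 0.5197 servings → $2.63.
The minimum over all feasible corners is $2.22.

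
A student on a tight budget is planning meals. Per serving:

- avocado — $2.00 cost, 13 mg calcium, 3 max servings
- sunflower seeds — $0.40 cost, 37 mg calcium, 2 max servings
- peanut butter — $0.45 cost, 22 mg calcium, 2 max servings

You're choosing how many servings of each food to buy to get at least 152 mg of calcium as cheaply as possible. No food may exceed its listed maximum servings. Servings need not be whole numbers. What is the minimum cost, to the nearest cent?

$6.93

Cost per mg of calcium: sunflower seeds $0.0108, peanut butter $0.0205, avocado $0.1538.
Take 2 servings of sunflower seeds: +74.0 mg calcium for $0.80 (total $0.80, still need 78.0 mg).
Take 2 servings of peanut butter: +44.0 mg calcium for $0.90 (total $1.70, still need 34.0 mg).
Take 2.615 servings of avocado: +34.0 mg calcium for $5.23 (total $6.93, still need 0.0 mg).
Filling from the cheapest source first is optimal under one linear minimum: $6.93.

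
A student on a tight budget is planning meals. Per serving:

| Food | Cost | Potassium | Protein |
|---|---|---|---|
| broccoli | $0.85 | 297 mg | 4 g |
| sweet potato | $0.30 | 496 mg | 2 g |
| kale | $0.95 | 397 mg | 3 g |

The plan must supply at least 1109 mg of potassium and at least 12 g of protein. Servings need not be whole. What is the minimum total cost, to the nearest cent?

Compare the cost at each extreme point of the feasible region.
broccoli only: max(1109/297, 12/4) = 3.734 servings → $3.17.
sweet potato only: max(1109/496, 12/2) = 6 servings → $1.80.
kale only: max(1109/397, 12/3) = 4 servings → $3.80.
broccoli + sweet potato with both tight: 2.686 servings and 0.6273 servings → $2.47.
broccoli + kale with both tight: 2.062 servings and 1.251 servings → $2.94.
sweet potato + kale with both targets exact would need a negative amount; discard.
The minimum over all feasible corners is $1.80.

$1.80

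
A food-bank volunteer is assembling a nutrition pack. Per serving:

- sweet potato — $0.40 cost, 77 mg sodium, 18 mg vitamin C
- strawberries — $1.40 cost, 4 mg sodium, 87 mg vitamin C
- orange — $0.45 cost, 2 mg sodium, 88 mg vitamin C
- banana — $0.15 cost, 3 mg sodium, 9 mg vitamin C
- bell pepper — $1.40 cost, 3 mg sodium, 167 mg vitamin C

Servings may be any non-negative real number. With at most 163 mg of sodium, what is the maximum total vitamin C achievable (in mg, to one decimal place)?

9073.7 mg

Vitamin C per mg sodium: bell pepper 55.67, orange 44, strawberries 21.75, banana 3, sweet potato 0.2338.
With no serving limits, spend the whole sodium allowance on bell pepper: 163 mg / 3 mg × 167 mg = 9073.7 mg.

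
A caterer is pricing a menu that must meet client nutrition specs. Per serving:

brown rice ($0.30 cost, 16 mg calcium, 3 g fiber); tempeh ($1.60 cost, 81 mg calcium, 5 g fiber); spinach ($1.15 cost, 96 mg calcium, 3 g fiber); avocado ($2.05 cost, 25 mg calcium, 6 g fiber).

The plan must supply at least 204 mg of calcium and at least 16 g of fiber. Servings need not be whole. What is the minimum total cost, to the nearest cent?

$2.86

Two binding constraints pin down two serving amounts, so the optimal mix uses at most two foods. The candidates are each food alone (scaled to the tighter of calcium/fiber) and each pair with both constraints tight.
brown rice only: max(204/16, 16/3) = 12.75 servings → $3.83.
tempeh only: max(204/81, 16/5) = 3.2 servings → $5.12.
spinach only: max(204/96, 16/3) = 5.333 servings → $6.13.
avocado only: max(204/25, 16/6) = 8.16 servings → $16.73.
brown rice + tempeh with both tight: 1.693 servings and 2.184 servings → $4.00.
brown rice + spinach with both tight: 3.85 servings and 1.483 servings → $2.86.
brown rice + avocado with both targets exact would need a negative amount; discard.
tempeh + spinach: the both-tight solution has a negative serving — not a feasible corner.
tempeh + avocado with both tight: 2.283 servings and 0.7645 servings → $5.22.
spinach + avocado with both tight: 1.645 servings and 1.844 servings → $5.67.
The minimum over all feasible corners is $2.86.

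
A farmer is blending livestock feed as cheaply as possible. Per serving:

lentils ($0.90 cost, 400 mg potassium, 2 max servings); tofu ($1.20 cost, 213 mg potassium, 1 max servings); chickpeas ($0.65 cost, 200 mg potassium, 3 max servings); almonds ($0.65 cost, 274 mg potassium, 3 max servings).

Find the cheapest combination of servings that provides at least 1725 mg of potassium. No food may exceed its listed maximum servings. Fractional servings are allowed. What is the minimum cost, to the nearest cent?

$4.08

Cost per mg of potassium: lentils $0.0022, almonds $0.0024, chickpeas $0.0032, tofu $0.0056.
Take 2 servings of lentils: +800.0 mg potassium for $1.80 (total $1.80, still need 925.0 mg).
Take 3 servings of almonds: +822.0 mg potassium for $1.95 (total $3.75, still need 103.0 mg).
Take 0.515 servings of chickpeas: +103.0 mg potassium for $0.33 (total $4.08, still need 0.0 mg).
Filling from the cheapest source first is optimal under one linear minimum: $4.08.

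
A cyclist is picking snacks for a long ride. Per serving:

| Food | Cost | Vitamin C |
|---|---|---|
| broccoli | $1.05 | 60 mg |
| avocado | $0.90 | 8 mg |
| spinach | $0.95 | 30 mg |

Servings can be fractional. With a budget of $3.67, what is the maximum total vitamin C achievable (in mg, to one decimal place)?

209.7 mg

Vitamin C per dollar: broccoli 57.14, spinach 31.58, avocado 8.889.
With no serving limits, spend the whole cost allowance on broccoli: $3.67 / $1.05 × 60 mg = 209.7 mg.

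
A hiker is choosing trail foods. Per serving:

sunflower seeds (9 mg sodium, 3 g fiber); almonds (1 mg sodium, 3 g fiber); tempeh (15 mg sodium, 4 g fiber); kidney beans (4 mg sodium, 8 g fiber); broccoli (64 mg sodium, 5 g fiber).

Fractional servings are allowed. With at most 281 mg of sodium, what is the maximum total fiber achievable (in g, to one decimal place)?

843.0 g

Fiber per mg sodium: almonds 3, kidney beans 2, sunflower seeds 0.3333, tempeh 0.2667, broccoli 0.07812.
With no serving limits, spend the whole sodium allowance on almonds: 281 mg / 1 mg × 3 g = 843.0 g.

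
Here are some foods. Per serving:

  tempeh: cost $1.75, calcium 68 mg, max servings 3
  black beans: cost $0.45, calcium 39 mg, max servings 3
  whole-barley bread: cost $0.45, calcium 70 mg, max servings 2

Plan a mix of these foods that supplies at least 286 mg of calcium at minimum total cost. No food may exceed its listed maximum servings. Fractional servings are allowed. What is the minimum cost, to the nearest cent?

Cost per mg of calcium: whole-barley bread $0.0064, black beans $0.0115, tempeh $0.0257.
Take 2 servings of whole-barley bread: +140.0 mg calcium for $0.90 (total $0.90, still need 146.0 mg).
Take 3 servings of black beans: +117.0 mg calcium for $1.35 (total $2.25, still need 29.0 mg).
Take 0.4265 servings of tempeh: +29.0 mg calcium for $0.75 (total $3.00, still need 0.0 mg).
Filling from the cheapest source first is optimal under one linear minimum: $3.00.

$3.00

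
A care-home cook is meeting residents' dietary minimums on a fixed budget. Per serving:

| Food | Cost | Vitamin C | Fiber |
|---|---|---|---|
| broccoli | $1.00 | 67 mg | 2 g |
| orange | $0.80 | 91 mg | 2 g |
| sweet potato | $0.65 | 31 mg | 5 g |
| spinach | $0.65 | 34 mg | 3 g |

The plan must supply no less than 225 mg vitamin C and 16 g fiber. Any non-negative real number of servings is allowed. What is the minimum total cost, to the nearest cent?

Compare the cost at each extreme point of the feasible region.
broccoli only: max(225/67, 16/2) = 8 servings → $8.00.
orange only: max(225/91, 16/2) = 8 servings → $6.40.
sweet potato only: max(225/31, 16/5) = 7.258 servings → $4.72.
spinach only: max(225/34, 16/3) = 6.618 servings → $4.30.
broccoli + orange with both targets exact would need a negative amount; discard.
broccoli + sweet potato with both tight: 2.304 servings and 2.278 servings → $3.78.
broccoli + spinach with both tight: 0.985 servings and 4.677 servings → $4.02.
orange + sweet potato with both tight: 1.601 servings and 2.56 servings → $2.94.
orange + spinach with both tight: 0.639 servings and 4.907 servings → $3.70.
sweet potato + spinach: intersection lies outside the first quadrant.
Cheapest feasible corner: $2.94.

$2.94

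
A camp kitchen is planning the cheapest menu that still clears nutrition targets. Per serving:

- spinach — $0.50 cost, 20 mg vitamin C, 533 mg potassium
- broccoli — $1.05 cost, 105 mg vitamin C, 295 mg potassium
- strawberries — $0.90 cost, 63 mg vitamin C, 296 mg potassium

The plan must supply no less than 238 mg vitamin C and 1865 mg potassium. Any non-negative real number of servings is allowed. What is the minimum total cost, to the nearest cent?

$3.13

Two binding constraints pin down two serving amounts, so the optimal mix uses at most two foods. The candidates are each food alone (scaled to the tighter of vitamin C/potassium) and each pair with both constraints tight.
spinach only: max(238/20, 1865/533) = 11.9 servings → $5.95.
broccoli only: max(238/105, 1865/295) = 6.322 servings → $6.64.
strawberries only: max(238/63, 1865/296) = 6.301 servings → $5.67.
spinach + broccoli with both tight: 2.509 servings and 1.789 servings → $3.13.
spinach + strawberries with both tight: 1.701 servings and 3.238 servings → $3.76.
broccoli + strawberries with both targets exact would need a negative amount; discard.
Cheapest feasible corner: $3.13.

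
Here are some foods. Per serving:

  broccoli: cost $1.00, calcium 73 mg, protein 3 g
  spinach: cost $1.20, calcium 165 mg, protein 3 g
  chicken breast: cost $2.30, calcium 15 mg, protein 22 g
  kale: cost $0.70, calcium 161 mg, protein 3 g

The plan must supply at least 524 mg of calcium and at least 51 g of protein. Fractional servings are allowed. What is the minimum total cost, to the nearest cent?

The cheapest plan sits at a corner of the feasible region — with two constraints it uses at most two foods.
broccoli only: max(524/73, 51/3) = 17 servings → $17.00.
spinach only: max(524/165, 51/3) = 17 servings → $20.40.
chicken breast only: max(524/15, 51/22) = 34.93 servings → $80.35.
kale only: max(524/161, 51/3) = 17 servings → $11.90.
broccoli + spinach: intersection lies outside the first quadrant.
broccoli + chicken breast with both tight: 6.895 servings and 1.378 servings → $10.06.
broccoli + kale: the both-tight solution has a negative serving — not a feasible corner.
spinach + chicken breast with both tight: 3.002 servings and 1.909 servings → $7.99.
spinach + kale with both targets exact would need a negative amount; discard.
chicken breast + kale with both tight: 1.898 servings and 3.078 servings → $6.52.
The minimum over all feasible corners is $6.52.

$6.52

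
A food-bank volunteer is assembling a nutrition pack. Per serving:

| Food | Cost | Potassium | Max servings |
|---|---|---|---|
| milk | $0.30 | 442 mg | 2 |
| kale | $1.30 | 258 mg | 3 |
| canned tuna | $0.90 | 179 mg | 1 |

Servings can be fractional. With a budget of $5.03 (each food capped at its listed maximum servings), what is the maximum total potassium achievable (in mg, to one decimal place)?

Potassium per dollar: milk 1473, canned tuna 198.9, kale 198.5.
Take 2 servings of milk: spends $0.60, +884.0 mg potassium (running total 884.0 mg).
Take 1 serving of canned tuna: spends $0.90, +179.0 mg potassium (running total 1063.0 mg).
Take 2.715 servings of kale: spends $3.53, +700.6 mg potassium (running total 1763.6 mg).
Filling greedily by potassium-per-dollar is optimal for one linear limit, giving 1763.6 mg.

1763.6 mg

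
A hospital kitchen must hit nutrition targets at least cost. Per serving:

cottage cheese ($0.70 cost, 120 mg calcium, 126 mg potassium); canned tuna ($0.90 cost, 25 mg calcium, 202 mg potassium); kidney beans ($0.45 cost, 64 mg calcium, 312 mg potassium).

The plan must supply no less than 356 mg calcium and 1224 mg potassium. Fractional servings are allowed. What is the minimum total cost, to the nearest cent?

$2.34

At the optimum either one food covers both requirements or two foods hit both targets exactly; no other combination can be cheaper.
cottage cheese only: max(356/120, 1224/126) = 9.714 servings → $6.80.
canned tuna only: max(356/25, 1224/202) = 14.24 servings → $12.82.
kidney beans only: max(356/64, 1224/312) = 5.562 servings → $2.50.
cottage cheese + canned tuna with both tight: 1.959 servings and 4.838 servings → $5.72.
cottage cheese + kidney beans with both tight: 1.114 servings and 3.473 servings → $2.34.
canned tuna + kidney beans with both targets exact would need a negative amount; discard.
Cheapest feasible corner: $2.34.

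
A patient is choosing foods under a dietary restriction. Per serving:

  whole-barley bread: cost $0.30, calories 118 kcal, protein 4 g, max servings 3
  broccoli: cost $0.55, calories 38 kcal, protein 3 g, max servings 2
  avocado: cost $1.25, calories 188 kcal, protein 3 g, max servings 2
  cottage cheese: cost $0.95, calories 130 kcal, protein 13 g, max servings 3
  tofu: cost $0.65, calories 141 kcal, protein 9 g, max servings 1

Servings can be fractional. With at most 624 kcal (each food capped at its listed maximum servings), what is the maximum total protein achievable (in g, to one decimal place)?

54.6 g

Protein per kcal: cottage cheese 0.1, broccoli 0.07895, tofu 0.06383, whole-barley bread 0.0339, avocado 0.01596.
Take 3 servings of cottage cheese: uses 390 kcal, +39.0 g protein (running total 39.0 g).
Take 2 servings of broccoli: uses 76 kcal, +6.0 g protein (running total 45.0 g).
Take 1 serving of tofu: uses 141 kcal, +9.0 g protein (running total 54.0 g).
Take 0.1441 servings of whole-barley bread: uses 17 kcal, +0.6 g protein (running total 54.6 g).
Filling greedily by protein-per-kcal is optimal for one linear limit, giving 54.6 g.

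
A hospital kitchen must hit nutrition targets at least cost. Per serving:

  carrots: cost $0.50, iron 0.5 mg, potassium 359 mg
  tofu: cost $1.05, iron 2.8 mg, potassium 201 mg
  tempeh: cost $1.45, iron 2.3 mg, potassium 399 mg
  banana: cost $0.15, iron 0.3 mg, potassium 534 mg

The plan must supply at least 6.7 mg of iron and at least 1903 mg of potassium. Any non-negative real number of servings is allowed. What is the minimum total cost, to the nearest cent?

$2.62

Compare the cost at each extreme point of the feasible region.
carrots only: max(6.7/0.5, 1903/359) = 13.4 servings → $6.70.
tofu only: max(6.7/2.8, 1903/201) = 9.468 servings → $9.94.
tempeh only: max(6.7/2.3, 1903/399) = 4.769 servings → $6.92.
banana only: max(6.7/0.3, 1903/534) = 22.33 servings → $3.35.
carrots + tofu with both tight: 4.401 servings and 1.607 servings → $3.89.
carrots + tempeh with both tight: 2.721 servings and 2.322 servings → $4.73.
carrots + banana with both targets exact would need a negative amount; discard.
tofu + tempeh: intersection lies outside the first quadrant.
tofu + banana with both tight: 2.096 servings and 2.775 servings → $2.62.
tempeh + banana with both tight: 2.713 servings and 1.537 servings → $4.16.
The minimum over all feasible corners is $2.62.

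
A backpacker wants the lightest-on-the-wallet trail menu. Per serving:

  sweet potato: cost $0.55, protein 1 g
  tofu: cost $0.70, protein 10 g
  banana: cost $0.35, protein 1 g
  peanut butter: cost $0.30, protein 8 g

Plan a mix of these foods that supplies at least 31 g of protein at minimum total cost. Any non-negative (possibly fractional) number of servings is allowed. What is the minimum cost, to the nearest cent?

Cost per g of protein: peanut butter $0.0375, tofu $0.0700, banana $0.3500, sweet potato $0.5500.
With no serving limits, use only peanut butter: 31 g / 8 g = 3.875 servings × $0.30 = $1.16.

$1.16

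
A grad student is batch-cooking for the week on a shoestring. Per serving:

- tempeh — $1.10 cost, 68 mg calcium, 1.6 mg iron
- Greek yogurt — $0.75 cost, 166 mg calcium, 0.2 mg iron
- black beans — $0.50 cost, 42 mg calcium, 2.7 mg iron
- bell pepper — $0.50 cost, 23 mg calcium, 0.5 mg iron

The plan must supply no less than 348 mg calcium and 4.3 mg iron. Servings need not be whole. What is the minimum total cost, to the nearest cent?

Compare the cost at each extreme point of the feasible region.
tempeh only: max(348/68, 4.3/1.6) = 5.118 servings → $5.63.
Greek yogurt only: max(348/166, 4.3/0.2) = 21.5 servings → $16.12.
black beans only: max(348/42, 4.3/2.7) = 8.286 servings → $4.14.
bell pepper only: max(348/23, 4.3/0.5) = 15.13 servings → $7.57.
tempeh + Greek yogurt with both tight: 2.556 servings and 1.049 servings → $3.60.
tempeh + black beans with both targets exact would need a negative amount; discard.
tempeh + bell pepper: intersection lies outside the first quadrant.
Greek yogurt + black beans with both tight: 1.726 servings and 1.465 servings → $2.03.
Greek yogurt + bell pepper with both tight: 0.9579 servings and 8.217 servings → $4.83.
black beans + bell pepper: the both-tight solution has a negative serving — not a feasible corner.
So the least-cost plan costs $2.03.

$2.03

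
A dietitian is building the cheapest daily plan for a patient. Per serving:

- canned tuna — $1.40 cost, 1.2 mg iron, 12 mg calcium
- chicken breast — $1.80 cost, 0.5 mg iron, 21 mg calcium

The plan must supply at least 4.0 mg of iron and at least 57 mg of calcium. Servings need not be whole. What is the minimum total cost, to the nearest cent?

The cheapest plan sits at a corner of the feasible region — with two constraints it uses at most two foods.
canned tuna only: max(4.0/1.2, 57/12) = 4.75 servings → $6.65.
chicken breast only: max(4.0/0.5, 57/21) = 8 servings → $14.40.
canned tuna + chicken breast with both tight: 2.891 servings and 1.062 servings → $5.96.
Cheapest feasible corner: $5.96.

$5.96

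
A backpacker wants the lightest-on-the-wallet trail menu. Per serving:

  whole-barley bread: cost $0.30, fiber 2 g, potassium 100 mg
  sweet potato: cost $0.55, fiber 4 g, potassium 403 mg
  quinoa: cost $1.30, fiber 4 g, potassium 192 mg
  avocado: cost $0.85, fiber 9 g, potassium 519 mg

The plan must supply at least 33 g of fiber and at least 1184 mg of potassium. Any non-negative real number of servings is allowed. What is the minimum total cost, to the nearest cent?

With two linear requirements the optimum uses one or two foods; enumerate the corners.
whole-barley bread only: max(33/2, 1184/100) = 16.5 servings → $4.95.
sweet potato only: max(33/4, 1184/403) = 8.25 servings → $4.54.
quinoa only: max(33/4, 1184/192) = 8.25 servings → $10.72.
avocado only: max(33/9, 1184/519) = 3.667 servings → $3.12.
whole-barley bread + sweet potato with both targets exact would need a negative amount; discard.
whole-barley bread + quinoa with both targets exact would need a negative amount; discard.
whole-barley bread + avocado: intersection lies outside the first quadrant.
sweet potato + quinoa: the both-tight solution has a negative serving — not a feasible corner.
sweet potato + avocado: intersection lies outside the first quadrant.
quinoa + avocado with both targets exact would need a negative amount; discard.
So the least-cost plan costs $3.12.

$3.12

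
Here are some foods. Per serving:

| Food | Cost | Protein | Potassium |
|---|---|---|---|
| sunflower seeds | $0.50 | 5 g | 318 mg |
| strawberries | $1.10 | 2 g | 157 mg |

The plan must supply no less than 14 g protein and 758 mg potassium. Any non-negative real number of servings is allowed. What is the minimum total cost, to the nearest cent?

With two linear requirements the optimum uses one or two foods; enumerate the corners.
sunflower seeds only: max(14/5, 758/318) = 2.8 servings → $1.40.
strawberries only: max(14/2, 758/157) = 7 servings → $7.70.
sunflower seeds + strawberries with both targets exact would need a negative amount; discard.
Cheapest feasible corner: $1.40.

$1.40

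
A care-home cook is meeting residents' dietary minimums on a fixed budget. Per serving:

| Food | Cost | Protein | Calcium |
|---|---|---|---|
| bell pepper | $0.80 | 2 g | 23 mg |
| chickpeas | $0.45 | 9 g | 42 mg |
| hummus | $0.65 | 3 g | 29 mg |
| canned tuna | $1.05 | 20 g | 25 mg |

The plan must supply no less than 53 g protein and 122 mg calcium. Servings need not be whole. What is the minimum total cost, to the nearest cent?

This is a tiny linear program; its minimum lies at a vertex of the feasible set. List the vertices and price them.
bell pepper only: max(53/2, 122/23) = 26.5 servings → $21.20.
chickpeas only: max(53/9, 122/42) = 5.889 servings → $2.65.
hummus only: max(53/3, 122/29) = 17.67 servings → $11.48.
canned tuna only: max(53/20, 122/25) = 4.88 servings → $5.12.
bell pepper + chickpeas: intersection lies outside the first quadrant.
bell pepper + hummus: intersection lies outside the first quadrant.
bell pepper + canned tuna with both tight: 2.72 servings and 2.378 servings → $4.67.
chickpeas + hummus: intersection lies outside the first quadrant.
chickpeas + canned tuna with both tight: 1.813 servings and 1.834 servings → $2.74.
hummus + canned tuna with both tight: 2.208 servings and 2.319 servings → $3.87.
The minimum over all feasible corners is $2.65.

$2.65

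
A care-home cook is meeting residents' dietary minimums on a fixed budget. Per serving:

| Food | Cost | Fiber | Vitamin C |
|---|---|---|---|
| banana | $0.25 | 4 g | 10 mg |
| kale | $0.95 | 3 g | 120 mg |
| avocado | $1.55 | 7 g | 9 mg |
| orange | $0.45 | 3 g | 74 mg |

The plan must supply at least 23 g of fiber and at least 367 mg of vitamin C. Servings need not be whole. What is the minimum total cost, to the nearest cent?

$2.66

banana only: max(23/4, 367/10) = 36.7 servings → $9.18.
kale only: max(23/3, 367/120) = 7.667 servings → $7.28.
avocado only: max(23/7, 367/9) = 40.78 servings → $63.21.
orange only: max(23/3, 367/74) = 7.667 servings → $3.45.
banana + kale with both tight: 3.687 servings and 2.751 servings → $3.54.
banana + avocado: intersection lies outside the first quadrant.
banana + orange with both tight: 2.259 servings and 4.654 servings → $2.66.
kale + avocado with both tight: 2.905 servings and 2.041 servings → $5.92.
kale + orange: the both-tight solution has a negative serving — not a feasible corner.
avocado + orange with both tight: 1.224 servings and 4.811 servings → $4.06.
The minimum over all feasible corners is $2.66.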